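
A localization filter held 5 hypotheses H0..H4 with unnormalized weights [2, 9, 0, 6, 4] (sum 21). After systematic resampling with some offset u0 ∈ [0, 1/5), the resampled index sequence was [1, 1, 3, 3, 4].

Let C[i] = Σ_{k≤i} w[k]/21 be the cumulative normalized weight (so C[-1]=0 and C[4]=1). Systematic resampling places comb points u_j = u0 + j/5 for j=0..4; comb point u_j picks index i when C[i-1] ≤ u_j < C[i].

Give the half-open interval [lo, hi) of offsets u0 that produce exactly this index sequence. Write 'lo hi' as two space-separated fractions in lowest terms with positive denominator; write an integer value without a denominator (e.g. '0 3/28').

13/105 1/5

C = [2/21, 11/21, 11/21, 17/21, 1]
j=0 picked index 1: u0 ∈ [2/21, 11/21)
j=1 picked index 1: u0 ∈ [-11/105, 34/105)
j=2 picked index 3: u0 ∈ [13/105, 43/105)
j=3 picked index 3: u0 ∈ [-8/105, 22/105)
j=4 picked index 4: u0 ∈ [1/105, 1/5)
intersection: [13/105, 1/5)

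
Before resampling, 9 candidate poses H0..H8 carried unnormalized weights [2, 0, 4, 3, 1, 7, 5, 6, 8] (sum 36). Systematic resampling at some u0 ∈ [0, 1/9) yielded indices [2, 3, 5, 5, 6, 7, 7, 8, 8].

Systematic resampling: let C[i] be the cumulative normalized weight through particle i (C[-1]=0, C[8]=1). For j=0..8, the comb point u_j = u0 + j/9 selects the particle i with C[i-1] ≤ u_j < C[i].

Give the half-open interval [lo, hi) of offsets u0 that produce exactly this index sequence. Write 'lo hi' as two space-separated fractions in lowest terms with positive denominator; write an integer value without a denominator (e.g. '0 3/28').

1/18 1/9

C = [1/18, 1/18, 1/6, 1/4, 5/18, 17/36, 11/18, 7/9, 1]
j=0 picked index 2: u0 ∈ [1/18, 1/6)
j=1 picked index 3: u0 ∈ [1/18, 5/36)
j=2 picked index 5: u0 ∈ [1/18, 1/4)
j=3 picked index 5: u0 ∈ [-1/18, 5/36)
j=4 picked index 6: u0 ∈ [1/36, 1/6)
j=5 picked index 7: u0 ∈ [1/18, 2/9)
j=6 picked index 7: u0 ∈ [-1/18, 1/9)
j=7 picked index 8: u0 ∈ [0, 2/9)
j=8 picked index 8: u0 ∈ [-1/9, 1/9)
intersection: [1/18, 1/9)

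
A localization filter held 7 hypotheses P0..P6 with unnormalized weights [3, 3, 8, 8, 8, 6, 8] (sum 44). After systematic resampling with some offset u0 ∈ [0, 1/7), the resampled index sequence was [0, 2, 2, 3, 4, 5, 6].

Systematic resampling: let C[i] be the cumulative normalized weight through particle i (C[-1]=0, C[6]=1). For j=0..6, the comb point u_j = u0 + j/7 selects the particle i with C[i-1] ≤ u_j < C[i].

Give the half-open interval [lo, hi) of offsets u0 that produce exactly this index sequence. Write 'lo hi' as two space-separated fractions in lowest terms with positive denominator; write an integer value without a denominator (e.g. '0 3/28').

0 5/154

C = [3/44, 3/22, 7/22, 1/2, 15/22, 9/11, 1]
j=0 picked index 0: u0 ∈ [0, 3/44)
j=1 picked index 2: u0 ∈ [-1/154, 27/154)
j=2 picked index 2: u0 ∈ [-23/154, 5/154)
j=3 picked index 3: u0 ∈ [-17/154, 1/14)
j=4 picked index 4: u0 ∈ [-1/14, 17/154)
j=5 picked index 5: u0 ∈ [-5/154, 8/77)
j=6 picked index 6: u0 ∈ [-3/77, 1/7)
intersection: [0, 5/154)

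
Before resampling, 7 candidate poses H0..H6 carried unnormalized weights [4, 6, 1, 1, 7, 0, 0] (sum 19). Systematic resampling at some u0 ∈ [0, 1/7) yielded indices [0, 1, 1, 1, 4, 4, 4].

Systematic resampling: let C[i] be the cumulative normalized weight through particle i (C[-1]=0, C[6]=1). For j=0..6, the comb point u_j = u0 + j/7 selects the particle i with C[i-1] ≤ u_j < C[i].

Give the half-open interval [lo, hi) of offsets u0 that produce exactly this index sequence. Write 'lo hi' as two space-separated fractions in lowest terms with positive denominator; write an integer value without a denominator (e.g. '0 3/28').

9/133 13/133

C = [4/19, 10/19, 11/19, 12/19, 1, 1, 1]
j=0 picked index 0: u0 ∈ [0, 4/19)
j=1 picked index 1: u0 ∈ [9/133, 51/133)
j=2 picked index 1: u0 ∈ [-10/133, 32/133)
j=3 picked index 1: u0 ∈ [-29/133, 13/133)
j=4 picked index 4: u0 ∈ [8/133, 3/7)
j=5 picked index 4: u0 ∈ [-11/133, 2/7)
j=6 picked index 4: u0 ∈ [-30/133, 1/7)
intersection: [9/133, 13/133)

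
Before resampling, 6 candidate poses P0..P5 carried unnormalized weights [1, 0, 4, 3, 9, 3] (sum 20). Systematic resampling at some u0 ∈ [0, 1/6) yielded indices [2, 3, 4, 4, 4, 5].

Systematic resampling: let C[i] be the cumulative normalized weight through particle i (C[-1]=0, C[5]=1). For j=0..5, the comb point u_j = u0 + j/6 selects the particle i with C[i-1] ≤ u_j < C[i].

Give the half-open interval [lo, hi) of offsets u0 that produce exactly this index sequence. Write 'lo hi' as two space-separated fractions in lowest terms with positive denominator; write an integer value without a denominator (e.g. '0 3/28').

C = [1/20, 1/20, 1/4, 2/5, 17/20, 1]
j=0 picked index 2: u0 ∈ [1/20, 1/4)
j=1 picked index 3: u0 ∈ [1/12, 7/30)
j=2 picked index 4: u0 ∈ [1/15, 31/60)
j=3 picked index 4: u0 ∈ [-1/10, 7/20)
j=4 picked index 4: u0 ∈ [-4/15, 11/60)
j=5 picked index 5: u0 ∈ [1/60, 1/6)
intersection: [1/12, 1/6)

1/12 1/6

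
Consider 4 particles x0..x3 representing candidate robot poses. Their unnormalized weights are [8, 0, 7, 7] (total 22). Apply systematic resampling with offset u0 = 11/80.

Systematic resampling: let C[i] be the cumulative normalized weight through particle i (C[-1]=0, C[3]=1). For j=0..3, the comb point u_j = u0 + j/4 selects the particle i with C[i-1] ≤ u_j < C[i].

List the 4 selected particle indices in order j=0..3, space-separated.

C = [4/11, 4/11, 15/22, 1]
j=0: u_0=11/80 ∈ [0, 4/11) → index 0
j=1: u_1=31/80 ∈ [4/11, 15/22) → index 2
j=2: u_2=51/80 ∈ [4/11, 15/22) → index 2
j=3: u_3=71/80 ∈ [15/22, 1) → index 3

0 2 2 3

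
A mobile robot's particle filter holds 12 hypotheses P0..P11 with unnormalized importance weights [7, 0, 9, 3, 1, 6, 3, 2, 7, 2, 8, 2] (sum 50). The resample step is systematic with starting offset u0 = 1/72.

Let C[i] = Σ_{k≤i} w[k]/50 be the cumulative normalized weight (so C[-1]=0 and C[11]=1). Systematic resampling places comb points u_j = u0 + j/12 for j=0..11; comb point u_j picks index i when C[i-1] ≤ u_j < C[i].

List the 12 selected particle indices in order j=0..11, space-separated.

0 0 2 2 3 5 5 7 8 9 10 10

C = [7/50, 7/50, 8/25, 19/50, 2/5, 13/25, 29/50, 31/50, 19/25, 4/5, 24/25, 1]
j=0: u_0=1/72 ∈ [0, 7/50) → index 0
j=1: u_1=7/72 ∈ [0, 7/50) → index 0
j=2: u_2=13/72 ∈ [7/50, 8/25) → index 2
j=3: u_3=19/72 ∈ [7/50, 8/25) → index 2
j=4: u_4=25/72 ∈ [8/25, 19/50) → index 3
j=5: u_5=31/72 ∈ [2/5, 13/25) → index 5
j=6: u_6=37/72 ∈ [2/5, 13/25) → index 5
j=7: u_7=43/72 ∈ [29/50, 31/50) → index 7
j=8: u_8=49/72 ∈ [31/50, 19/25) → index 8
j=9: u_9=55/72 ∈ [19/25, 4/5) → index 9
j=10: u_10=61/72 ∈ [4/5, 24/25) → index 10
j=11: u_11=67/72 ∈ [4/5, 24/25) → index 10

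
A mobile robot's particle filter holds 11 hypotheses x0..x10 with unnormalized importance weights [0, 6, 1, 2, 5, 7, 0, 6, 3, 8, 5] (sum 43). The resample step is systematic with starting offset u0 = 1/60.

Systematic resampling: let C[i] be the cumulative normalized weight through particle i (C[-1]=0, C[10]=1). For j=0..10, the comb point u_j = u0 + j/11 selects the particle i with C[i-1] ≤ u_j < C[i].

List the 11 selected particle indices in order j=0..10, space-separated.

C = [0, 6/43, 7/43, 9/43, 14/43, 21/43, 21/43, 27/43, 30/43, 38/43, 1]
j=0: u_0=1/60 ∈ [0, 6/43) → index 1
j=1: u_1=71/660 ∈ [0, 6/43) → index 1
j=2: u_2=131/660 ∈ [7/43, 9/43) → index 3
j=3: u_3=191/660 ∈ [9/43, 14/43) → index 4
j=4: u_4=251/660 ∈ [14/43, 21/43) → index 5
j=5: u_5=311/660 ∈ [14/43, 21/43) → index 5
j=6: u_6=371/660 ∈ [21/43, 27/43) → index 7
j=7: u_7=431/660 ∈ [27/43, 30/43) → index 8
j=8: u_8=491/660 ∈ [30/43, 38/43) → index 9
j=9: u_9=551/660 ∈ [30/43, 38/43) → index 9
j=10: u_10=611/660 ∈ [38/43, 1) → index 10

1 1 3 4 5 5 7 8 9 9 10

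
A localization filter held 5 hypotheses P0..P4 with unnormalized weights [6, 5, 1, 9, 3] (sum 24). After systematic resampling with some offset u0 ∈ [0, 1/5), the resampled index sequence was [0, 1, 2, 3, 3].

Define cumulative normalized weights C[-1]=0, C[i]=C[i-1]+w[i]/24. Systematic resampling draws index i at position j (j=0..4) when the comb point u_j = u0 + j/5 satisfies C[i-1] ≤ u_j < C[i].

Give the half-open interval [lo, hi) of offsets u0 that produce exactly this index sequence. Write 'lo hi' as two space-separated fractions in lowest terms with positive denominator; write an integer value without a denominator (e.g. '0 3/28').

C = [1/4, 11/24, 1/2, 7/8, 1]
j=0 picked index 0: u0 ∈ [0, 1/4)
j=1 picked index 1: u0 ∈ [1/20, 31/120)
j=2 picked index 2: u0 ∈ [7/120, 1/10)
j=3 picked index 3: u0 ∈ [-1/10, 11/40)
j=4 picked index 3: u0 ∈ [-3/10, 3/40)
intersection: [7/120, 3/40)

7/120 3/40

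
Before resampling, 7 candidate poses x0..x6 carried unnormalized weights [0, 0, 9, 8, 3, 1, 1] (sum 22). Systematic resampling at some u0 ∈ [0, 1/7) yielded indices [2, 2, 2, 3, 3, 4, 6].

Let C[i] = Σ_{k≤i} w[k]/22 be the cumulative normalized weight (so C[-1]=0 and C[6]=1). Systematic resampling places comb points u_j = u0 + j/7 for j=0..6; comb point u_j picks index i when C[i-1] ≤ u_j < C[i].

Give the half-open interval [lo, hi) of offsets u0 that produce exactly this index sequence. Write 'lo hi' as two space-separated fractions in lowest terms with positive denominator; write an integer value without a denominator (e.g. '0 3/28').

15/154 19/154

C = [0, 0, 9/22, 17/22, 10/11, 21/22, 1]
j=0 picked index 2: u0 ∈ [0, 9/22)
j=1 picked index 2: u0 ∈ [-1/7, 41/154)
j=2 picked index 2: u0 ∈ [-2/7, 19/154)
j=3 picked index 3: u0 ∈ [-3/154, 53/154)
j=4 picked index 3: u0 ∈ [-25/154, 31/154)
j=5 picked index 4: u0 ∈ [9/154, 15/77)
j=6 picked index 6: u0 ∈ [15/154, 1/7)
intersection: [15/154, 19/154)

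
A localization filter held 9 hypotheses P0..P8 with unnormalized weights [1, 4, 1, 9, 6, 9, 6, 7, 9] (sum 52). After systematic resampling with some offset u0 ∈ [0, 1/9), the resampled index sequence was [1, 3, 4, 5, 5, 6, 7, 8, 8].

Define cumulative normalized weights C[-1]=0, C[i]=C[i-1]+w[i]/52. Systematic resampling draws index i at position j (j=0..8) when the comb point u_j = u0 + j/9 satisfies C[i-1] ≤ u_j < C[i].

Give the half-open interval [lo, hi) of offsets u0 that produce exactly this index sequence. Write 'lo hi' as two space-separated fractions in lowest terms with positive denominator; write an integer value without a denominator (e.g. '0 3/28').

C = [1/52, 5/52, 3/26, 15/52, 21/52, 15/26, 9/13, 43/52, 1]
j=0 picked index 1: u0 ∈ [1/52, 5/52)
j=1 picked index 3: u0 ∈ [1/234, 83/468)
j=2 picked index 4: u0 ∈ [31/468, 85/468)
j=3 picked index 5: u0 ∈ [11/156, 19/78)
j=4 picked index 5: u0 ∈ [-19/468, 31/234)
j=5 picked index 6: u0 ∈ [5/234, 16/117)
j=6 picked index 7: u0 ∈ [1/39, 25/156)
j=7 picked index 8: u0 ∈ [23/468, 2/9)
j=8 picked index 8: u0 ∈ [-29/468, 1/9)
intersection: [11/156, 5/52)

11/156 5/52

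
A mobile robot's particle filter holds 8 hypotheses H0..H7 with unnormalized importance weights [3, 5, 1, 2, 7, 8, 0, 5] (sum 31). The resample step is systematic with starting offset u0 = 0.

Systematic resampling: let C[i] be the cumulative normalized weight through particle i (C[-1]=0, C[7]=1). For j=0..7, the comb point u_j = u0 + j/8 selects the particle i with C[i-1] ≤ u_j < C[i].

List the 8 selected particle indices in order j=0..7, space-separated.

0 1 1 4 4 5 5 7

C = [3/31, 8/31, 9/31, 11/31, 18/31, 26/31, 26/31, 1]
j=0: u_0=0 ∈ [0, 3/31) → index 0
j=1: u_1=1/8 ∈ [3/31, 8/31) → index 1
j=2: u_2=1/4 ∈ [3/31, 8/31) → index 1
j=3: u_3=3/8 ∈ [11/31, 18/31) → index 4
j=4: u_4=1/2 ∈ [11/31, 18/31) → index 4
j=5: u_5=5/8 ∈ [18/31, 26/31) → index 5
j=6: u_6=3/4 ∈ [18/31, 26/31) → index 5
j=7: u_7=7/8 ∈ [26/31, 1) → index 7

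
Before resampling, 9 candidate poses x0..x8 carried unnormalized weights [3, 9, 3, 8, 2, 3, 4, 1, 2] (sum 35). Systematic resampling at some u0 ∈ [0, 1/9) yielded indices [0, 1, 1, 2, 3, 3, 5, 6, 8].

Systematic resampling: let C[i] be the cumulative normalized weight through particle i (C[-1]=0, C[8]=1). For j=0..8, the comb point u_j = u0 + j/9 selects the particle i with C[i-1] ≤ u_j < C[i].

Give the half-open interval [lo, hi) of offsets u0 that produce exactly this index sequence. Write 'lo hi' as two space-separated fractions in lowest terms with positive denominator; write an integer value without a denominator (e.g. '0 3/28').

C = [3/35, 12/35, 3/7, 23/35, 5/7, 4/5, 32/35, 33/35, 1]
j=0 picked index 0: u0 ∈ [0, 3/35)
j=1 picked index 1: u0 ∈ [-8/315, 73/315)
j=2 picked index 1: u0 ∈ [-43/315, 38/315)
j=3 picked index 2: u0 ∈ [1/105, 2/21)
j=4 picked index 3: u0 ∈ [-1/63, 67/315)
j=5 picked index 3: u0 ∈ [-8/63, 32/315)
j=6 picked index 5: u0 ∈ [1/21, 2/15)
j=7 picked index 6: u0 ∈ [1/45, 43/315)
j=8 picked index 8: u0 ∈ [17/315, 1/9)
intersection: [17/315, 3/35)

17/315 3/35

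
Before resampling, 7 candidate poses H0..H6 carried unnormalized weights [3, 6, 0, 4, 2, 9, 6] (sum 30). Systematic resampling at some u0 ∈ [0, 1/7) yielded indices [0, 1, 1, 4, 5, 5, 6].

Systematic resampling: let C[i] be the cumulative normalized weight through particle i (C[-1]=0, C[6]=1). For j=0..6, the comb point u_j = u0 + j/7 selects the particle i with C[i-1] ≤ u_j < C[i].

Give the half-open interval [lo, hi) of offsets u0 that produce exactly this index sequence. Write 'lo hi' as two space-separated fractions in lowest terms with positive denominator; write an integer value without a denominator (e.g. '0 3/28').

C = [1/10, 3/10, 3/10, 13/30, 1/2, 4/5, 1]
j=0 picked index 0: u0 ∈ [0, 1/10)
j=1 picked index 1: u0 ∈ [-3/70, 11/70)
j=2 picked index 1: u0 ∈ [-13/70, 1/70)
j=3 picked index 4: u0 ∈ [1/210, 1/14)
j=4 picked index 5: u0 ∈ [-1/14, 8/35)
j=5 picked index 5: u0 ∈ [-3/14, 3/35)
j=6 picked index 6: u0 ∈ [-2/35, 1/7)
intersection: [1/210, 1/70)

1/210 1/70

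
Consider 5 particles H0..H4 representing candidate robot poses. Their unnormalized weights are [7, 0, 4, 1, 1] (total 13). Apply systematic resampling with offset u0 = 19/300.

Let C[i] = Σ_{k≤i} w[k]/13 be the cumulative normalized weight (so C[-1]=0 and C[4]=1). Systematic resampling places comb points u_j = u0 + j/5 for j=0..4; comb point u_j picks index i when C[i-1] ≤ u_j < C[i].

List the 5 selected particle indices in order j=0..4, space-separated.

C = [7/13, 7/13, 11/13, 12/13, 1]
j=0: u_0=19/300 ∈ [0, 7/13) → index 0
j=1: u_1=79/300 ∈ [0, 7/13) → index 0
j=2: u_2=139/300 ∈ [0, 7/13) → index 0
j=3: u_3=199/300 ∈ [7/13, 11/13) → index 2
j=4: u_4=259/300 ∈ [11/13, 12/13) → index 3

0 0 0 2 3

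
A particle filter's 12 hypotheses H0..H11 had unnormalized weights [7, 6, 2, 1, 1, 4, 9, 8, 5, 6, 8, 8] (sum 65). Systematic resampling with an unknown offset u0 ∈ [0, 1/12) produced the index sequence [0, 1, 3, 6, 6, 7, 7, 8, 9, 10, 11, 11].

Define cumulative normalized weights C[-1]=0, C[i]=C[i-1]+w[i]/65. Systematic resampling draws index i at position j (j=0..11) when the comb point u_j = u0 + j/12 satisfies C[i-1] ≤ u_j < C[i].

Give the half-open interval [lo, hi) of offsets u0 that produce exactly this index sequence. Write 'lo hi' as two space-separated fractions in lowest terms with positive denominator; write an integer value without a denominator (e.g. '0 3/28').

19/260 61/780

C = [7/65, 1/5, 3/13, 16/65, 17/65, 21/65, 6/13, 38/65, 43/65, 49/65, 57/65, 1]
j=0 picked index 0: u0 ∈ [0, 7/65)
j=1 picked index 1: u0 ∈ [19/780, 7/60)
j=2 picked index 3: u0 ∈ [5/78, 31/390)
j=3 picked index 6: u0 ∈ [19/260, 11/52)
j=4 picked index 6: u0 ∈ [-2/195, 5/39)
j=5 picked index 7: u0 ∈ [7/156, 131/780)
j=6 picked index 7: u0 ∈ [-1/26, 11/130)
j=7 picked index 8: u0 ∈ [1/780, 61/780)
j=8 picked index 9: u0 ∈ [-1/195, 17/195)
j=9 picked index 10: u0 ∈ [1/260, 33/260)
j=10 picked index 11: u0 ∈ [17/390, 1/6)
j=11 picked index 11: u0 ∈ [-31/780, 1/12)
intersection: [19/260, 61/780)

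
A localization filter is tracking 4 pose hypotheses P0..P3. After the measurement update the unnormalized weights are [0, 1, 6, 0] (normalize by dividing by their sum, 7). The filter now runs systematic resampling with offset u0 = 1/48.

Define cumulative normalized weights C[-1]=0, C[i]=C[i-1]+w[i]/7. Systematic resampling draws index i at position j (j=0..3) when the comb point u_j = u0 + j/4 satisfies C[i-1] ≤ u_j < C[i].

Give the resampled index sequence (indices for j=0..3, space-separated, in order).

C = [0, 1/7, 1, 1]
j=0: u_0=1/48 ∈ [0, 1/7) → index 1
j=1: u_1=13/48 ∈ [1/7, 1) → index 2
j=2: u_2=25/48 ∈ [1/7, 1) → index 2
j=3: u_3=37/48 ∈ [1/7, 1) → index 2

1 2 2 2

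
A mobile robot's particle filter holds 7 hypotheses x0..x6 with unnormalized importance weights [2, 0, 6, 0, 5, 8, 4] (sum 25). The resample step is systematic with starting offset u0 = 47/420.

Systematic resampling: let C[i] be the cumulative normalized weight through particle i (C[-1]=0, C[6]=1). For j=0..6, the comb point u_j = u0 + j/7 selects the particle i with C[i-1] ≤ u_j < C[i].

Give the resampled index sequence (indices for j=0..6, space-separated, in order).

C = [2/25, 2/25, 8/25, 8/25, 13/25, 21/25, 1]
j=0: u_0=47/420 ∈ [2/25, 8/25) → index 2
j=1: u_1=107/420 ∈ [2/25, 8/25) → index 2
j=2: u_2=167/420 ∈ [8/25, 13/25) → index 4
j=3: u_3=227/420 ∈ [13/25, 21/25) → index 5
j=4: u_4=41/60 ∈ [13/25, 21/25) → index 5
j=5: u_5=347/420 ∈ [13/25, 21/25) → index 5
j=6: u_6=407/420 ∈ [21/25, 1) → index 6

2 2 4 5 5 5 6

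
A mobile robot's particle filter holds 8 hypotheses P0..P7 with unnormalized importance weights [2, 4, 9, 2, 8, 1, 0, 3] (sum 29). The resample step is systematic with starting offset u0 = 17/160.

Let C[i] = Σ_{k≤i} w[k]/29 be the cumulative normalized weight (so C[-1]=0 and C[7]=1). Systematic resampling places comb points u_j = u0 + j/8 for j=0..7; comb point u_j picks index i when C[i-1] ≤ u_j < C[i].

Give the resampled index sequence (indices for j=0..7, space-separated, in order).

1 2 2 2 4 4 4 7

C = [2/29, 6/29, 15/29, 17/29, 25/29, 26/29, 26/29, 1]
j=0: u_0=17/160 ∈ [2/29, 6/29) → index 1
j=1: u_1=37/160 ∈ [6/29, 15/29) → index 2
j=2: u_2=57/160 ∈ [6/29, 15/29) → index 2
j=3: u_3=77/160 ∈ [6/29, 15/29) → index 2
j=4: u_4=97/160 ∈ [17/29, 25/29) → index 4
j=5: u_5=117/160 ∈ [17/29, 25/29) → index 4
j=6: u_6=137/160 ∈ [17/29, 25/29) → index 4
j=7: u_7=157/160 ∈ [26/29, 1) → index 7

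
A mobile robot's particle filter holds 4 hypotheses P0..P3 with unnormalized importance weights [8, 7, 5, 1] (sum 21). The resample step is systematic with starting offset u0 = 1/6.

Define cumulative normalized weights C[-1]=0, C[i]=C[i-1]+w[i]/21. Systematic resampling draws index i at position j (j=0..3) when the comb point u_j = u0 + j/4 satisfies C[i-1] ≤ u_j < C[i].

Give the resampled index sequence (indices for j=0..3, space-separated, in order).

C = [8/21, 5/7, 20/21, 1]
j=0: u_0=1/6 ∈ [0, 8/21) → index 0
j=1: u_1=5/12 ∈ [8/21, 5/7) → index 1
j=2: u_2=2/3 ∈ [8/21, 5/7) → index 1
j=3: u_3=11/12 ∈ [5/7, 20/21) → index 2

0 1 1 2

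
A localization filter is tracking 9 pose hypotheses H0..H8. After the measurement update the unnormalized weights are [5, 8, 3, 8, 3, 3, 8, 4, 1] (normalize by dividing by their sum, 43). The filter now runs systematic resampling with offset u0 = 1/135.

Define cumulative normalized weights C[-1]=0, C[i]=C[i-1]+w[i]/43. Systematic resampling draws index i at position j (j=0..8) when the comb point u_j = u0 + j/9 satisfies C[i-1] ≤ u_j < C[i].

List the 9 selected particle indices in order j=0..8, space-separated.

0 1 1 2 3 4 5 6 7

C = [5/43, 13/43, 16/43, 24/43, 27/43, 30/43, 38/43, 42/43, 1]
j=0: u_0=1/135 ∈ [0, 5/43) → index 0
j=1: u_1=16/135 ∈ [5/43, 13/43) → index 1
j=2: u_2=31/135 ∈ [5/43, 13/43) → index 1
j=3: u_3=46/135 ∈ [13/43, 16/43) → index 2
j=4: u_4=61/135 ∈ [16/43, 24/43) → index 3
j=5: u_5=76/135 ∈ [24/43, 27/43) → index 4
j=6: u_6=91/135 ∈ [27/43, 30/43) → index 5
j=7: u_7=106/135 ∈ [30/43, 38/43) → index 6
j=8: u_8=121/135 ∈ [38/43, 42/43) → index 7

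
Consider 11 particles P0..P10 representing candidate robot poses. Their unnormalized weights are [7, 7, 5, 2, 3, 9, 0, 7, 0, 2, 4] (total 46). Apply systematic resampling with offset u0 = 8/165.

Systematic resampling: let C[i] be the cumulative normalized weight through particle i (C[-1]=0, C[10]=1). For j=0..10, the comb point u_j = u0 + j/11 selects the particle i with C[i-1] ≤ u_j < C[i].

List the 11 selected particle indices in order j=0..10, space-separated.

0 0 1 2 2 4 5 5 7 7 10

C = [7/46, 7/23, 19/46, 21/46, 12/23, 33/46, 33/46, 20/23, 20/23, 21/23, 1]
j=0: u_0=8/165 ∈ [0, 7/46) → index 0
j=1: u_1=23/165 ∈ [0, 7/46) → index 0
j=2: u_2=38/165 ∈ [7/46, 7/23) → index 1
j=3: u_3=53/165 ∈ [7/23, 19/46) → index 2
j=4: u_4=68/165 ∈ [7/23, 19/46) → index 2
j=5: u_5=83/165 ∈ [21/46, 12/23) → index 4
j=6: u_6=98/165 ∈ [12/23, 33/46) → index 5
j=7: u_7=113/165 ∈ [12/23, 33/46) → index 5
j=8: u_8=128/165 ∈ [33/46, 20/23) → index 7
j=9: u_9=13/15 ∈ [33/46, 20/23) → index 7
j=10: u_10=158/165 ∈ [21/23, 1) → index 10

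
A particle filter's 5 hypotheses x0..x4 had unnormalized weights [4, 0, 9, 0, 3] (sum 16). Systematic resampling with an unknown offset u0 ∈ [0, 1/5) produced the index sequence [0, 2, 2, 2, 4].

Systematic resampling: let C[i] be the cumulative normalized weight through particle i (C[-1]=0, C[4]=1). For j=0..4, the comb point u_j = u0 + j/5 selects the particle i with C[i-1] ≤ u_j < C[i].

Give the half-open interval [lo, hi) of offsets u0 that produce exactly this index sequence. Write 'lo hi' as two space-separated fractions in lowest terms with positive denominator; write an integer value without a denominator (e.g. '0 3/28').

1/20 1/5

C = [1/4, 1/4, 13/16, 13/16, 1]
j=0 picked index 0: u0 ∈ [0, 1/4)
j=1 picked index 2: u0 ∈ [1/20, 49/80)
j=2 picked index 2: u0 ∈ [-3/20, 33/80)
j=3 picked index 2: u0 ∈ [-7/20, 17/80)
j=4 picked index 4: u0 ∈ [1/80, 1/5)
intersection: [1/20, 1/5)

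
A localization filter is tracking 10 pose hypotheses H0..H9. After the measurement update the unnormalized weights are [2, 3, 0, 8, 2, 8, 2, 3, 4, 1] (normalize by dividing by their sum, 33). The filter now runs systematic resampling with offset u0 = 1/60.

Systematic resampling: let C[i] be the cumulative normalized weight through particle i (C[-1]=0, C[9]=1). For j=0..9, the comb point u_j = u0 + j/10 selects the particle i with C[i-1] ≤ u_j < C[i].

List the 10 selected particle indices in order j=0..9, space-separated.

C = [2/33, 5/33, 5/33, 13/33, 5/11, 23/33, 25/33, 28/33, 32/33, 1]
j=0: u_0=1/60 ∈ [0, 2/33) → index 0
j=1: u_1=7/60 ∈ [2/33, 5/33) → index 1
j=2: u_2=13/60 ∈ [5/33, 13/33) → index 3
j=3: u_3=19/60 ∈ [5/33, 13/33) → index 3
j=4: u_4=5/12 ∈ [13/33, 5/11) → index 4
j=5: u_5=31/60 ∈ [5/11, 23/33) → index 5
j=6: u_6=37/60 ∈ [5/11, 23/33) → index 5
j=7: u_7=43/60 ∈ [23/33, 25/33) → index 6
j=8: u_8=49/60 ∈ [25/33, 28/33) → index 7
j=9: u_9=11/12 ∈ [28/33, 32/33) → index 8

0 1 3 3 4 5 5 6 7 8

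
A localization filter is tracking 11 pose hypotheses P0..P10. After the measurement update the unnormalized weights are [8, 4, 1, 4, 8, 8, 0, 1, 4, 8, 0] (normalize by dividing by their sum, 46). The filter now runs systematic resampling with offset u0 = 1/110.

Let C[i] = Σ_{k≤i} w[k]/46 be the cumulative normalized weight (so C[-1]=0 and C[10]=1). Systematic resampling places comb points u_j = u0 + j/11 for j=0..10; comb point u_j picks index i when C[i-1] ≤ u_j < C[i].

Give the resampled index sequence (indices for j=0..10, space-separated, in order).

C = [4/23, 6/23, 13/46, 17/46, 25/46, 33/46, 33/46, 17/23, 19/23, 1, 1]
j=0: u_0=1/110 ∈ [0, 4/23) → index 0
j=1: u_1=1/10 ∈ [0, 4/23) → index 0
j=2: u_2=21/110 ∈ [4/23, 6/23) → index 1
j=3: u_3=31/110 ∈ [6/23, 13/46) → index 2
j=4: u_4=41/110 ∈ [17/46, 25/46) → index 4
j=5: u_5=51/110 ∈ [17/46, 25/46) → index 4
j=6: u_6=61/110 ∈ [25/46, 33/46) → index 5
j=7: u_7=71/110 ∈ [25/46, 33/46) → index 5
j=8: u_8=81/110 ∈ [33/46, 17/23) → index 7
j=9: u_9=91/110 ∈ [19/23, 1) → index 9
j=10: u_10=101/110 ∈ [19/23, 1) → index 9

0 0 1 2 4 4 5 5 7 9 9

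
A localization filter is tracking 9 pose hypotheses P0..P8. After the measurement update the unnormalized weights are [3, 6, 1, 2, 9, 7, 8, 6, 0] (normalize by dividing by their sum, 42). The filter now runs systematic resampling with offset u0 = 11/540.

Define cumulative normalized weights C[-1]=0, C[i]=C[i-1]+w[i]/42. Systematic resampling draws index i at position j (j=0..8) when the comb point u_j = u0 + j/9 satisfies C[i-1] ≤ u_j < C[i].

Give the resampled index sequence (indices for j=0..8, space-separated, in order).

0 1 3 4 4 5 6 6 7

C = [1/14, 3/14, 5/21, 2/7, 1/2, 2/3, 6/7, 1, 1]
j=0: u_0=11/540 ∈ [0, 1/14) → index 0
j=1: u_1=71/540 ∈ [1/14, 3/14) → index 1
j=2: u_2=131/540 ∈ [5/21, 2/7) → index 3
j=3: u_3=191/540 ∈ [2/7, 1/2) → index 4
j=4: u_4=251/540 ∈ [2/7, 1/2) → index 4
j=5: u_5=311/540 ∈ [1/2, 2/3) → index 5
j=6: u_6=371/540 ∈ [2/3, 6/7) → index 6
j=7: u_7=431/540 ∈ [2/3, 6/7) → index 6
j=8: u_8=491/540 ∈ [6/7, 1) → index 7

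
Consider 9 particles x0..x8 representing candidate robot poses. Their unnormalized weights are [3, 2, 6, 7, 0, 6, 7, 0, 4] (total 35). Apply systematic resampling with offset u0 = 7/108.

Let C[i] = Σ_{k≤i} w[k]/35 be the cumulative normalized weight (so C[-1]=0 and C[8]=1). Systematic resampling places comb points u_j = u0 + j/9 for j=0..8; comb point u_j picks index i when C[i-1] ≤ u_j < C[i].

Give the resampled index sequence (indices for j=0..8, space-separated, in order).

C = [3/35, 1/7, 11/35, 18/35, 18/35, 24/35, 31/35, 31/35, 1]
j=0: u_0=7/108 ∈ [0, 3/35) → index 0
j=1: u_1=19/108 ∈ [1/7, 11/35) → index 2
j=2: u_2=31/108 ∈ [1/7, 11/35) → index 2
j=3: u_3=43/108 ∈ [11/35, 18/35) → index 3
j=4: u_4=55/108 ∈ [11/35, 18/35) → index 3
j=5: u_5=67/108 ∈ [18/35, 24/35) → index 5
j=6: u_6=79/108 ∈ [24/35, 31/35) → index 6
j=7: u_7=91/108 ∈ [24/35, 31/35) → index 6
j=8: u_8=103/108 ∈ [31/35, 1) → index 8

0 2 2 3 3 5 6 6 8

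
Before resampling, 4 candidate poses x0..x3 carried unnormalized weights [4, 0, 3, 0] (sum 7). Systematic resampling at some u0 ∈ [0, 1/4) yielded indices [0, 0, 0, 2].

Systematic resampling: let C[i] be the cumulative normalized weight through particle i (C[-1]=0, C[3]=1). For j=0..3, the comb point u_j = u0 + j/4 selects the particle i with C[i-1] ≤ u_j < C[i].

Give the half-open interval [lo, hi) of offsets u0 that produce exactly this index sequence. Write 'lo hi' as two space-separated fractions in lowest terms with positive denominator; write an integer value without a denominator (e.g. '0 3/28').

C = [4/7, 4/7, 1, 1]
j=0 picked index 0: u0 ∈ [0, 4/7)
j=1 picked index 0: u0 ∈ [-1/4, 9/28)
j=2 picked index 0: u0 ∈ [-1/2, 1/14)
j=3 picked index 2: u0 ∈ [-5/28, 1/4)
intersection: [0, 1/14)

0 1/14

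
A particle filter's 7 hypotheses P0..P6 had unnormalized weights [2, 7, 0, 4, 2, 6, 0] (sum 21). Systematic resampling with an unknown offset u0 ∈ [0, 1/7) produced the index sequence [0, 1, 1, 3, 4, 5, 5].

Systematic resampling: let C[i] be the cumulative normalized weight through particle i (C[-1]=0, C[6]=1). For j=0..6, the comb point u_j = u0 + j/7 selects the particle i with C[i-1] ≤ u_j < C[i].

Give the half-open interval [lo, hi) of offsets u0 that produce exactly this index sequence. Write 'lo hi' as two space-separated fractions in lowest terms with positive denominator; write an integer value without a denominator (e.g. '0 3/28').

C = [2/21, 3/7, 3/7, 13/21, 5/7, 1, 1]
j=0 picked index 0: u0 ∈ [0, 2/21)
j=1 picked index 1: u0 ∈ [-1/21, 2/7)
j=2 picked index 1: u0 ∈ [-4/21, 1/7)
j=3 picked index 3: u0 ∈ [0, 4/21)
j=4 picked index 4: u0 ∈ [1/21, 1/7)
j=5 picked index 5: u0 ∈ [0, 2/7)
j=6 picked index 5: u0 ∈ [-1/7, 1/7)
intersection: [1/21, 2/21)

1/21 2/21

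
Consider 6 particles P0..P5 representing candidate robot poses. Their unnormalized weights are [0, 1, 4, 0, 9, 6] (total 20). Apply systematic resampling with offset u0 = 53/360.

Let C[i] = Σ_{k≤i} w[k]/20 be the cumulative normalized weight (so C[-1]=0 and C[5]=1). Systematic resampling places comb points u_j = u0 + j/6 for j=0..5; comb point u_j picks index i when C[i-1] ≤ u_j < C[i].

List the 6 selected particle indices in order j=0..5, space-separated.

2 4 4 4 5 5

C = [0, 1/20, 1/4, 1/4, 7/10, 1]
j=0: u_0=53/360 ∈ [1/20, 1/4) → index 2
j=1: u_1=113/360 ∈ [1/4, 7/10) → index 4
j=2: u_2=173/360 ∈ [1/4, 7/10) → index 4
j=3: u_3=233/360 ∈ [1/4, 7/10) → index 4
j=4: u_4=293/360 ∈ [7/10, 1) → index 5
j=5: u_5=353/360 ∈ [7/10, 1) → index 5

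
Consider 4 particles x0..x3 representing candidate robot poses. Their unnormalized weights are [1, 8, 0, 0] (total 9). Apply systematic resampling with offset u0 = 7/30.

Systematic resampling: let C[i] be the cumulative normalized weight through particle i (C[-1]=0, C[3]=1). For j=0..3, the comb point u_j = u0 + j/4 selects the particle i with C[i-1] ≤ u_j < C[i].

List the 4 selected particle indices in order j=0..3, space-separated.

1 1 1 1

C = [1/9, 1, 1, 1]
j=0: u_0=7/30 ∈ [1/9, 1) → index 1
j=1: u_1=29/60 ∈ [1/9, 1) → index 1
j=2: u_2=11/15 ∈ [1/9, 1) → index 1
j=3: u_3=59/60 ∈ [1/9, 1) → index 1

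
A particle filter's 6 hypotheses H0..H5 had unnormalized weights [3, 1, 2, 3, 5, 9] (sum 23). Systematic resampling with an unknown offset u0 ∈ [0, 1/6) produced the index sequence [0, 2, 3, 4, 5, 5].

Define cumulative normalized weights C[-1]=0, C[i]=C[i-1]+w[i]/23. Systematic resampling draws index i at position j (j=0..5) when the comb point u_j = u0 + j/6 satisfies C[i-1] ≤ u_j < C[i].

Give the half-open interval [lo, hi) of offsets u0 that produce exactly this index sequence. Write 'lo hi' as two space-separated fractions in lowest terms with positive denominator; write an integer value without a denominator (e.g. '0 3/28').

C = [3/23, 4/23, 6/23, 9/23, 14/23, 1]
j=0 picked index 0: u0 ∈ [0, 3/23)
j=1 picked index 2: u0 ∈ [1/138, 13/138)
j=2 picked index 3: u0 ∈ [-5/69, 4/69)
j=3 picked index 4: u0 ∈ [-5/46, 5/46)
j=4 picked index 5: u0 ∈ [-4/69, 1/3)
j=5 picked index 5: u0 ∈ [-31/138, 1/6)
intersection: [1/138, 4/69)

1/138 4/69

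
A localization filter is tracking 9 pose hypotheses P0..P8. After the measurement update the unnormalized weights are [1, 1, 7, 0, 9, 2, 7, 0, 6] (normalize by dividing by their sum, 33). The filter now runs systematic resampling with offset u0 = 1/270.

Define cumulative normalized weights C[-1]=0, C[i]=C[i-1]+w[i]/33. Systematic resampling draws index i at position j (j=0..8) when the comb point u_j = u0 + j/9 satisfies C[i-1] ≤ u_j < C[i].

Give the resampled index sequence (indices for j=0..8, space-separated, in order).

0 2 2 4 4 5 6 6 8

C = [1/33, 2/33, 3/11, 3/11, 6/11, 20/33, 9/11, 9/11, 1]
j=0: u_0=1/270 ∈ [0, 1/33) → index 0
j=1: u_1=31/270 ∈ [2/33, 3/11) → index 2
j=2: u_2=61/270 ∈ [2/33, 3/11) → index 2
j=3: u_3=91/270 ∈ [3/11, 6/11) → index 4
j=4: u_4=121/270 ∈ [3/11, 6/11) → index 4
j=5: u_5=151/270 ∈ [6/11, 20/33) → index 5
j=6: u_6=181/270 ∈ [20/33, 9/11) → index 6
j=7: u_7=211/270 ∈ [20/33, 9/11) → index 6
j=8: u_8=241/270 ∈ [9/11, 1) → index 8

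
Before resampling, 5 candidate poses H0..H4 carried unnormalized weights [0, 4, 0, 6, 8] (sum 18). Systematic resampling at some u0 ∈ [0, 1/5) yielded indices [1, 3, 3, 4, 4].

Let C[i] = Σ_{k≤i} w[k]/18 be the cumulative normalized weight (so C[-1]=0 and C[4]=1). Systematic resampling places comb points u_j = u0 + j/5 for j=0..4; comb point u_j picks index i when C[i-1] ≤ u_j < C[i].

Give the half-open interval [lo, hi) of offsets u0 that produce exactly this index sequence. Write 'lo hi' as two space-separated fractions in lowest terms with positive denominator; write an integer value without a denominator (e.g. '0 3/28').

C = [0, 2/9, 2/9, 5/9, 1]
j=0 picked index 1: u0 ∈ [0, 2/9)
j=1 picked index 3: u0 ∈ [1/45, 16/45)
j=2 picked index 3: u0 ∈ [-8/45, 7/45)
j=3 picked index 4: u0 ∈ [-2/45, 2/5)
j=4 picked index 4: u0 ∈ [-11/45, 1/5)
intersection: [1/45, 7/45)

1/45 7/45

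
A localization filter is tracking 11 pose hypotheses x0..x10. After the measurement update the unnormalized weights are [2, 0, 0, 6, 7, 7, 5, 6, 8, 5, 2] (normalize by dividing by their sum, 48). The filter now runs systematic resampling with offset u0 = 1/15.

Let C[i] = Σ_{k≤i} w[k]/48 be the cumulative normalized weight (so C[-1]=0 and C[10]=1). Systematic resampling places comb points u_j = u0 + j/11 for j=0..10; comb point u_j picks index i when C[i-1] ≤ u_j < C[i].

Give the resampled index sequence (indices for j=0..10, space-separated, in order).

C = [1/24, 1/24, 1/24, 1/6, 5/16, 11/24, 9/16, 11/16, 41/48, 23/24, 1]
j=0: u_0=1/15 ∈ [1/24, 1/6) → index 3
j=1: u_1=26/165 ∈ [1/24, 1/6) → index 3
j=2: u_2=41/165 ∈ [1/6, 5/16) → index 4
j=3: u_3=56/165 ∈ [5/16, 11/24) → index 5
j=4: u_4=71/165 ∈ [5/16, 11/24) → index 5
j=5: u_5=86/165 ∈ [11/24, 9/16) → index 6
j=6: u_6=101/165 ∈ [9/16, 11/16) → index 7
j=7: u_7=116/165 ∈ [11/16, 41/48) → index 8
j=8: u_8=131/165 ∈ [11/16, 41/48) → index 8
j=9: u_9=146/165 ∈ [41/48, 23/24) → index 9
j=10: u_10=161/165 ∈ [23/24, 1) → index 10

3 3 4 5 5 6 7 8 8 9 10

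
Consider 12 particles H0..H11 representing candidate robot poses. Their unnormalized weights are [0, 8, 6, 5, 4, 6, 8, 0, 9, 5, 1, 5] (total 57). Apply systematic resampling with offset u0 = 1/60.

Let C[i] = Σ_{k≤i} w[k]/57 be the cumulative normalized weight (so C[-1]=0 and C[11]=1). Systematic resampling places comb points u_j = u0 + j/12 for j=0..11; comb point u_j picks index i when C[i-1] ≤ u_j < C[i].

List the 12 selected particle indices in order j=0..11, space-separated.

C = [0, 8/57, 14/57, 1/3, 23/57, 29/57, 37/57, 37/57, 46/57, 17/19, 52/57, 1]
j=0: u_0=1/60 ∈ [0, 8/57) → index 1
j=1: u_1=1/10 ∈ [0, 8/57) → index 1
j=2: u_2=11/60 ∈ [8/57, 14/57) → index 2
j=3: u_3=4/15 ∈ [14/57, 1/3) → index 3
j=4: u_4=7/20 ∈ [1/3, 23/57) → index 4
j=5: u_5=13/30 ∈ [23/57, 29/57) → index 5
j=6: u_6=31/60 ∈ [29/57, 37/57) → index 6
j=7: u_7=3/5 ∈ [29/57, 37/57) → index 6
j=8: u_8=41/60 ∈ [37/57, 46/57) → index 8
j=9: u_9=23/30 ∈ [37/57, 46/57) → index 8
j=10: u_10=17/20 ∈ [46/57, 17/19) → index 9
j=11: u_11=14/15 ∈ [52/57, 1) → index 11

1 1 2 3 4 5 6 6 8 8 9 11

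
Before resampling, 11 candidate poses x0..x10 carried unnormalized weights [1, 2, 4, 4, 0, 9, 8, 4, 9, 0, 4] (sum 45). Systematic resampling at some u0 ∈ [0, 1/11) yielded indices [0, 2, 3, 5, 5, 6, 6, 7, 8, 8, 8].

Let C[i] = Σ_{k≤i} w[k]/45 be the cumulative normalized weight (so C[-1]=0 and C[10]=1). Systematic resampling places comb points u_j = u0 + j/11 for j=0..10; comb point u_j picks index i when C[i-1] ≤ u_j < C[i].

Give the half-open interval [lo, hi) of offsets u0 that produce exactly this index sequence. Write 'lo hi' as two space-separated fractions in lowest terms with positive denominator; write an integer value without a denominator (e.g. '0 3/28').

0 1/495

C = [1/45, 1/15, 7/45, 11/45, 11/45, 4/9, 28/45, 32/45, 41/45, 41/45, 1]
j=0 picked index 0: u0 ∈ [0, 1/45)
j=1 picked index 2: u0 ∈ [-4/165, 32/495)
j=2 picked index 3: u0 ∈ [-13/495, 31/495)
j=3 picked index 5: u0 ∈ [-14/495, 17/99)
j=4 picked index 5: u0 ∈ [-59/495, 8/99)
j=5 picked index 6: u0 ∈ [-1/99, 83/495)
j=6 picked index 6: u0 ∈ [-10/99, 38/495)
j=7 picked index 7: u0 ∈ [-7/495, 37/495)
j=8 picked index 8: u0 ∈ [-8/495, 91/495)
j=9 picked index 8: u0 ∈ [-53/495, 46/495)
j=10 picked index 8: u0 ∈ [-98/495, 1/495)
intersection: [0, 1/495)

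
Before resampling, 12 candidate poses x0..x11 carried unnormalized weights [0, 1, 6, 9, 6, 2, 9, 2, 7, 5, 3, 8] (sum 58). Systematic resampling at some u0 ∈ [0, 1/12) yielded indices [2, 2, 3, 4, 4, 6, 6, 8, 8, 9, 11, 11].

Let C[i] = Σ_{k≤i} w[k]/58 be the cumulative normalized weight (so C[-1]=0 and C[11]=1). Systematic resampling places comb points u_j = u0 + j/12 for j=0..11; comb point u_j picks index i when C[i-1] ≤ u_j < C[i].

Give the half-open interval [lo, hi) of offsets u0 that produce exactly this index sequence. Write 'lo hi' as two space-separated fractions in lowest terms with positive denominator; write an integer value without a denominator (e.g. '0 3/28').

5/174 13/348

C = [0, 1/58, 7/58, 8/29, 11/29, 12/29, 33/58, 35/58, 21/29, 47/58, 25/29, 1]
j=0 picked index 2: u0 ∈ [1/58, 7/58)
j=1 picked index 2: u0 ∈ [-23/348, 13/348)
j=2 picked index 3: u0 ∈ [-4/87, 19/174)
j=3 picked index 4: u0 ∈ [3/116, 15/116)
j=4 picked index 4: u0 ∈ [-5/87, 4/87)
j=5 picked index 6: u0 ∈ [-1/348, 53/348)
j=6 picked index 6: u0 ∈ [-5/58, 2/29)
j=7 picked index 8: u0 ∈ [7/348, 49/348)
j=8 picked index 8: u0 ∈ [-11/174, 5/87)
j=9 picked index 9: u0 ∈ [-3/116, 7/116)
j=10 picked index 11: u0 ∈ [5/174, 1/6)
j=11 picked index 11: u0 ∈ [-19/348, 1/12)
intersection: [5/174, 13/348)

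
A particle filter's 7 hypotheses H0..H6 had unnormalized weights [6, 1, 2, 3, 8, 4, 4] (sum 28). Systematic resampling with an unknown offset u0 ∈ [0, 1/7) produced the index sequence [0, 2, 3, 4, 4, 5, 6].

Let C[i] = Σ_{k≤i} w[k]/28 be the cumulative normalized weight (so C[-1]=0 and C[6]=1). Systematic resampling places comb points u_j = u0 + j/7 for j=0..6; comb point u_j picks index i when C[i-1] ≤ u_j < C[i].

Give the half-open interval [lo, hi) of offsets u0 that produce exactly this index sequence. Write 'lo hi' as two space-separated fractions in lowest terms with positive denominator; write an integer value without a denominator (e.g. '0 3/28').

3/28 1/7

C = [3/14, 1/4, 9/28, 3/7, 5/7, 6/7, 1]
j=0 picked index 0: u0 ∈ [0, 3/14)
j=1 picked index 2: u0 ∈ [3/28, 5/28)
j=2 picked index 3: u0 ∈ [1/28, 1/7)
j=3 picked index 4: u0 ∈ [0, 2/7)
j=4 picked index 4: u0 ∈ [-1/7, 1/7)
j=5 picked index 5: u0 ∈ [0, 1/7)
j=6 picked index 6: u0 ∈ [0, 1/7)
intersection: [3/28, 1/7)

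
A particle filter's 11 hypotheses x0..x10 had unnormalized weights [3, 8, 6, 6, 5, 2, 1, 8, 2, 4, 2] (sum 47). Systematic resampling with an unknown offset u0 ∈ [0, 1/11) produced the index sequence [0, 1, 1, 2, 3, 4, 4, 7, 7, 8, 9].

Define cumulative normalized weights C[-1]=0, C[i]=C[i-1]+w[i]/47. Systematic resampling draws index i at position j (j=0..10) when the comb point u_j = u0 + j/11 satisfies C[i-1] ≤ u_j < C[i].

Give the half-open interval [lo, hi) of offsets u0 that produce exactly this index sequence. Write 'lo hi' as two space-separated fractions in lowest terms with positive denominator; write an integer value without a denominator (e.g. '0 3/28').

18/517 25/517

C = [3/47, 11/47, 17/47, 23/47, 28/47, 30/47, 31/47, 39/47, 41/47, 45/47, 1]
j=0 picked index 0: u0 ∈ [0, 3/47)
j=1 picked index 1: u0 ∈ [-14/517, 74/517)
j=2 picked index 1: u0 ∈ [-61/517, 27/517)
j=3 picked index 2: u0 ∈ [-20/517, 46/517)
j=4 picked index 3: u0 ∈ [-1/517, 65/517)
j=5 picked index 4: u0 ∈ [18/517, 73/517)
j=6 picked index 4: u0 ∈ [-29/517, 26/517)
j=7 picked index 7: u0 ∈ [12/517, 100/517)
j=8 picked index 7: u0 ∈ [-35/517, 53/517)
j=9 picked index 8: u0 ∈ [6/517, 28/517)
j=10 picked index 9: u0 ∈ [-19/517, 25/517)
intersection: [18/517, 25/517)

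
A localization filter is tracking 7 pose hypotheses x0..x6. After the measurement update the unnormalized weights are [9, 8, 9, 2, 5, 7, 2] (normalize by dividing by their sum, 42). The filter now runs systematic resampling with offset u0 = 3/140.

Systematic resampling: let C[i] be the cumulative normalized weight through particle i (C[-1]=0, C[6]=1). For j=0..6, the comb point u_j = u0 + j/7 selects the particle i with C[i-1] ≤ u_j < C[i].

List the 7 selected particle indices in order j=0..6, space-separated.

C = [3/14, 17/42, 13/21, 2/3, 11/14, 20/21, 1]
j=0: u_0=3/140 ∈ [0, 3/14) → index 0
j=1: u_1=23/140 ∈ [0, 3/14) → index 0
j=2: u_2=43/140 ∈ [3/14, 17/42) → index 1
j=3: u_3=9/20 ∈ [17/42, 13/21) → index 2
j=4: u_4=83/140 ∈ [17/42, 13/21) → index 2
j=5: u_5=103/140 ∈ [2/3, 11/14) → index 4
j=6: u_6=123/140 ∈ [11/14, 20/21) → index 5

0 0 1 2 2 4 5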